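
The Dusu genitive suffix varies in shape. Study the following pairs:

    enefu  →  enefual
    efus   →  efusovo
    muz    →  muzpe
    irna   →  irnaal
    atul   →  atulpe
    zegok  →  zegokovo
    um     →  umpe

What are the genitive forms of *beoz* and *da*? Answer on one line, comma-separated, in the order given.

beozpe, daal

The alternation tracks the final sound of the stem — -ovo when the stem ends in a voiceless consonant (*efus*, *zegok*); -pe when the stem ends in a voiced consonant (*muz*, *atul*, *um*); -al when the stem ends in a vowel (*enefu*, *irna*).
The final sound of *beoz* is /z/, which is a voiced consonant, so the suffix is -pe, giving *beozpe*.
*da*: final sound = /a/, a vowel → -al → *daal*.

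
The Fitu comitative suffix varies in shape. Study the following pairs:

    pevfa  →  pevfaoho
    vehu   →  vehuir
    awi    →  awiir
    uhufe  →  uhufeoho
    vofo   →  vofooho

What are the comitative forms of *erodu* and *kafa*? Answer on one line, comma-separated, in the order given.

eroduir, kafaoho

Looking at the last vowel of each stem: -ir when the last vowel of the stem is a high vowel (*vehu*, *awi*); -oho when the last vowel of the stem is a non-high vowel (*pevfa*, *uhufe*, *vofo*).
Since the last vowel of *erodu* is /u/ (a high vowel), it takes -ir, giving *eroduir*.
The last vowel of *kafa* is /a/, which is a non-high vowel, so the suffix is -oho, giving *kafaoho*.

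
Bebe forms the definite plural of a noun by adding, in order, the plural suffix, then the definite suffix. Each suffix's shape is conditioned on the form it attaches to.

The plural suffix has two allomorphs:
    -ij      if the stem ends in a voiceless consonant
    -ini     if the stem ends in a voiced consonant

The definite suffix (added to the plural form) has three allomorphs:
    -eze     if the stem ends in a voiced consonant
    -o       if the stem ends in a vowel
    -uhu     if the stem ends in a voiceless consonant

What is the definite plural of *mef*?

mefijeze

*mef* — final consonant /f/ (voiceless) → -ij → *mefij*.
Since the final sound of the plural form *mefij* is /j/ (a voiced consonant), it takes -eze, giving *mefijeze*.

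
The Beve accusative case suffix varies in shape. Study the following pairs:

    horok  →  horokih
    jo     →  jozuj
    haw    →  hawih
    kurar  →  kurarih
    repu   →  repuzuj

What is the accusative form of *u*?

uzuj

Looking at the final sound of each stem: -ih when the stem ends in a consonant (*horok*, *haw*, *kurar*); -zuj when the stem ends in a vowel (*jo*, *repu*).
The final sound of *u* is /u/, which is a vowel, so the suffix is -zuj, giving *uzuj*.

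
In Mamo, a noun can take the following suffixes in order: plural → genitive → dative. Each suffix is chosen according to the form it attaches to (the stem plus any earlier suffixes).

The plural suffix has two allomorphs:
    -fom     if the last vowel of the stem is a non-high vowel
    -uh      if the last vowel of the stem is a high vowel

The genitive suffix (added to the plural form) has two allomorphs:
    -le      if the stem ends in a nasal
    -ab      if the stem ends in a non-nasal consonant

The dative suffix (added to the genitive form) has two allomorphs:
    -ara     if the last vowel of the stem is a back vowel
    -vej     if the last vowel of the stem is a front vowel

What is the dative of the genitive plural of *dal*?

dalfomlevej

Since the last vowel of *dal* is /a/ (a non-high vowel), it takes -fom, giving *dalfom*.
The plural form *dalfom*: final consonant = /m/, a nasal → -le → *dalfomle*.
The genitive form *dalfomle* — last vowel /e/ (a front vowel) → -vej → *dalfomlevej*.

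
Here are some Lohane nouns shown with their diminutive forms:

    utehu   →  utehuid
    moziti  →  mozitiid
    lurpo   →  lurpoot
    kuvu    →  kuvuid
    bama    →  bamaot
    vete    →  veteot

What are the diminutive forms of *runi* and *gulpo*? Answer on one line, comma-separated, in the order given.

runiid, gulpoot

The pattern is height harmony: -id when the last vowel of the stem is a high vowel (*utehu*, *moziti*, *kuvu*); -ot when the last vowel of the stem is a non-high vowel (*lurpo*, *bama*, *vete*).
The last vowel of *runi* is /i/, which is a high vowel, so the suffix is -id, giving *runiid*.
*gulpo* — last vowel /o/ (a non-high vowel) → -ot → *gulpoot*.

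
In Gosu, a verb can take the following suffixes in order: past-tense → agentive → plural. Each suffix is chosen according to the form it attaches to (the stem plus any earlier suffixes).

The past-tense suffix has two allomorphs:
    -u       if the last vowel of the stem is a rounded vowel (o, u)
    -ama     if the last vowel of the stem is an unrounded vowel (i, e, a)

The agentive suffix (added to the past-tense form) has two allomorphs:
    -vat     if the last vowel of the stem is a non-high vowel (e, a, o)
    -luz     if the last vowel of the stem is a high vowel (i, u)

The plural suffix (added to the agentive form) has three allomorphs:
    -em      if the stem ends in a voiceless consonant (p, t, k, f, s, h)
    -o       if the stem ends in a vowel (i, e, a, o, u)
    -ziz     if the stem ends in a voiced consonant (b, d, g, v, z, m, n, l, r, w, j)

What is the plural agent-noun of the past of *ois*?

*ois* — last vowel /i/ (an unrounded vowel) → -ama → *oisama*.
Since the last vowel of the past-tense form *oisama* is /a/ (a non-high vowel), it takes -vat, giving *oisamavat*.
The final sound of the agentive form *oisamavat* is /t/, which is a voiceless consonant, so the plural suffix is -em, giving *oisamavatem*.

oisamavatem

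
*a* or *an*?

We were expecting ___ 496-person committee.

The indefinite article is chosen by the initial *sound* of the following word, not its spelling.
The number *496* is spoken "four hundred …", beginning with /fɔr/ — a consonant sound.
So the article is *a*: We were expecting a 496-person committee.

a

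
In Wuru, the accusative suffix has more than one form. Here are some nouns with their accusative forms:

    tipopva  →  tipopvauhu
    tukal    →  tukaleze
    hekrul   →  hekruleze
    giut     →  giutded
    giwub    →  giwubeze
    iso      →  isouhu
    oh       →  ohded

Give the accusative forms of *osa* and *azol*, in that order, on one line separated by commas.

osauhu, azoleze

The pattern is voicing of the final sound: -ded when the stem ends in a voiceless consonant (*giut*, *oh*); -eze when the stem ends in a voiced consonant (*tukal*, *hekrul*, *giwub*); -uhu when the stem ends in a vowel (*tipopva*, *iso*).
*osa*: final sound = /a/, a vowel → -uhu → *osauhu*.
*azol*: final sound = /l/, a voiced consonant → -eze → *azoleze*.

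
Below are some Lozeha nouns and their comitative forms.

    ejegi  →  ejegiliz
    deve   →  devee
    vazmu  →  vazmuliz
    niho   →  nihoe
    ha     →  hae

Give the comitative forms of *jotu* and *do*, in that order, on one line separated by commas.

jotuliz, doe

The alternation tracks the last vowel of the stem — -liz when the last vowel of the stem is a high vowel (*ejegi*, *vazmu*); -e when the last vowel of the stem is a non-high vowel (*deve*, *niho*, *ha*).
The last vowel of *jotu* is /u/, which is a high vowel, so the suffix is -liz, giving *jotuliz*.
*do* — last vowel /o/ (a non-high vowel) → -e → *doe*.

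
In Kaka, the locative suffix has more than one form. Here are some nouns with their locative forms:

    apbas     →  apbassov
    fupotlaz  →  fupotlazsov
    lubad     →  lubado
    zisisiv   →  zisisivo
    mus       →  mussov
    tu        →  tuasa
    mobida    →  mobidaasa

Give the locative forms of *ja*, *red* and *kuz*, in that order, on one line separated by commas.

The pattern is sibilance of the final sound: -sov when the stem ends in a sibilant (*apbas*, *fupotlaz*, *mus*); -o when the stem ends in a non-sibilant consonant (*lubad*, *zisisiv*); -asa when the stem ends in a vowel (*tu*, *mobida*).
*ja* — final sound /a/ (a vowel) → -asa → *jaasa*.
*red*: final sound = /d/, a non-sibilant consonant → -o → *redo*.
*kuz* — final sound /z/ (a sibilant) → -sov → *kuzsov*.

jaasa, redo, kuzsov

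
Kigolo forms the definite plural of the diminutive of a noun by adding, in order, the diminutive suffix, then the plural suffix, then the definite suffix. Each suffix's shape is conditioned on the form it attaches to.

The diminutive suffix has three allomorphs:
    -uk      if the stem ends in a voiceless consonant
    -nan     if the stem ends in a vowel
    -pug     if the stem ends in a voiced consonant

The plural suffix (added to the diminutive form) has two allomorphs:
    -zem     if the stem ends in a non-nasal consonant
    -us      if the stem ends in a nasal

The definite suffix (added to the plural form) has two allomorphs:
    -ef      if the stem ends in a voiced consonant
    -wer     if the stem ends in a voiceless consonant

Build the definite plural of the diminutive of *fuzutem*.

fuzutempugzemef

*fuzutem*: final sound = /m/, a voiced consonant → -pug → *fuzutempug*.
The diminutive form *fuzutempug*: final consonant = /g/, non-nasal → -zem → *fuzutempugzem*.
The plural form *fuzutempugzem* — final consonant /m/ (voiced) → -ef → *fuzutempugzemef*.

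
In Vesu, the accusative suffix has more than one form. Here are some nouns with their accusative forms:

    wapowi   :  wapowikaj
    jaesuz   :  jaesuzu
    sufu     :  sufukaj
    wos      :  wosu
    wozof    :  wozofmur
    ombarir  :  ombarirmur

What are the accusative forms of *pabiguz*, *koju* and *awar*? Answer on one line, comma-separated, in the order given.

The alternation tracks the final sound of the stem — -u when the stem ends in a sibilant (*jaesuz*, *wos*); -mur when the stem ends in a non-sibilant consonant (*wozof*, *ombarir*); -kaj when the stem ends in a vowel (*wapowi*, *sufu*).
Since the final sound of *pabiguz* is /z/ (a sibilant), it takes -u, giving *pabiguzu*.
The final sound of *koju* is /u/, which is a vowel, so the suffix is -kaj, giving *kojukaj*.
Since the final sound of *awar* is /r/ (a non-sibilant consonant), it takes -mur, giving *awarmur*.

pabiguzu, kojukaj, awarmur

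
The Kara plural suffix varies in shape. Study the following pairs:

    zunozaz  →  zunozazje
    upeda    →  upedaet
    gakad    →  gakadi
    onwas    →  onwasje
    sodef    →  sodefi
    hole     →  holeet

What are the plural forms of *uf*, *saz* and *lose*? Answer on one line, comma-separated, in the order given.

ufi, sazje, loseet

The suffix is conditioned by the final sound: -je when the stem ends in a sibilant (*zunozaz*, *onwas*); -i when the stem ends in a non-sibilant consonant (*gakad*, *sodef*); -et when the stem ends in a vowel (*upeda*, *hole*).
Since the final sound of *uf* is /f/ (a non-sibilant consonant), it takes -i, giving *ufi*.
*saz*: final sound = /z/, a sibilant → -je → *sazje*.
*lose*: final sound = /e/, a vowel → -et → *loseet*.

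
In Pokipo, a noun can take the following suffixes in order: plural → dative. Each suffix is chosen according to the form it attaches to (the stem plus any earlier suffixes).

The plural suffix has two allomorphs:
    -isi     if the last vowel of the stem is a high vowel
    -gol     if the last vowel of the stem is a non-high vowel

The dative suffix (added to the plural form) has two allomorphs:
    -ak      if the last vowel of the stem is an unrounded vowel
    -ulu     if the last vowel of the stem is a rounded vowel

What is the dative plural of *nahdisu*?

nahdisuisiak

Since the last vowel of *nahdisu* is /u/ (a high vowel), it takes -isi, giving *nahdisuisi*.
The last vowel of the plural form *nahdisuisi* is /i/, which is an unrounded vowel, so the dative suffix is -ak, giving *nahdisuisiak*.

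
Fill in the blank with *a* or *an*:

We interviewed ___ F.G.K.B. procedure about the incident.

The indefinite article is chosen by the initial *sound* of the following word, not its spelling.
The initialism *F.G.K.B.* is read letter by letter; the first letter, F, is pronounced /ɛf/, which begins with a vowel sound.
So the article is *an*: We interviewed an F.G.K.B. procedure about the incident.

an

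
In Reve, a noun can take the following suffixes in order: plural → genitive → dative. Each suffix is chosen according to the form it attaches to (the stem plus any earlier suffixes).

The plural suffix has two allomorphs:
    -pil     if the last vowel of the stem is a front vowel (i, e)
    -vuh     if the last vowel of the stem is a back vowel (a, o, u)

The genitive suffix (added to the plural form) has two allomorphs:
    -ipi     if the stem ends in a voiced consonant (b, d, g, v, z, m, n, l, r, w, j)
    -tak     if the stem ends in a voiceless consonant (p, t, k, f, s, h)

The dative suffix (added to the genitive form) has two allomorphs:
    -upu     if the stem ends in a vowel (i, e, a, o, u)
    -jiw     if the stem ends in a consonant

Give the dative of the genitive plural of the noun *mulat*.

Since the last vowel of *mulat* is /a/ (a back vowel), it takes -vuh, giving *mulatvuh*.
The plural form *mulatvuh*: final consonant = /h/, voiceless → -tak → *mulatvuhtak*.
The genitive form *mulatvuhtak*: final sound = /k/, a consonant → -jiw → *mulatvuhtakjiw*.

mulatvuhtakjiw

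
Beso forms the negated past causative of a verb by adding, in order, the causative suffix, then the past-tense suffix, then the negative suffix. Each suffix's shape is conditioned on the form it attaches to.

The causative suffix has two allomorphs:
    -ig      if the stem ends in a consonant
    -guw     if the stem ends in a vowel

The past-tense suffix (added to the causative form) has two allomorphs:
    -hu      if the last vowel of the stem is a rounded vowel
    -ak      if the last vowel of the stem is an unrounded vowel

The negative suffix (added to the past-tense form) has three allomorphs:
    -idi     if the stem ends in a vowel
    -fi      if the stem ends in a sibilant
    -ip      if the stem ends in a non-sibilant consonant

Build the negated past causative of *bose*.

*bose* — final sound /e/ (a vowel) → -guw → *boseguw*.
The causative form *boseguw* — last vowel /u/ (a rounded vowel) → -hu → *boseguwhu*.
The past-tense form *boseguwhu*: final sound = /u/, a vowel → -idi → *boseguwhuidi*.

boseguwhuidi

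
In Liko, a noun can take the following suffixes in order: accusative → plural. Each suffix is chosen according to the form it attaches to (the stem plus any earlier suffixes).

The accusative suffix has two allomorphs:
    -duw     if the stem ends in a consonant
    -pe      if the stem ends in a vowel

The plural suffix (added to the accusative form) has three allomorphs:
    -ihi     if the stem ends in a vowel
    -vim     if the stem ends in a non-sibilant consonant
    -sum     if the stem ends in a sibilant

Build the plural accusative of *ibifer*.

*ibifer*: final sound = /r/, a consonant → -duw → *ibiferduw*.
The final sound of the accusative form *ibiferduw* is /w/, which is a non-sibilant consonant, so the plural suffix is -vim, giving *ibiferduwvim*.

ibiferduwvim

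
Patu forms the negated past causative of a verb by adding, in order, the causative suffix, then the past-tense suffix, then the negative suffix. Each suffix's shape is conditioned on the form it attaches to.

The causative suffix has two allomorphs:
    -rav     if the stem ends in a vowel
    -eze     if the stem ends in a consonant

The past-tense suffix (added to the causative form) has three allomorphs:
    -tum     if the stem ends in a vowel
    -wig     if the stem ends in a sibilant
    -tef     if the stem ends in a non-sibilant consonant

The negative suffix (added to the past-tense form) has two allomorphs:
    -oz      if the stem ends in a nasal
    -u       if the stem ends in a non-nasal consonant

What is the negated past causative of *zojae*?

The final sound of *zojae* is /e/, which is a vowel, so the causative suffix is -rav, giving *zojaerav*.
The causative form *zojaerav* — final sound /v/ (a non-sibilant consonant) → -tef → *zojaeravtef*.
The past-tense form *zojaeravtef*: final consonant = /f/, non-nasal → -u → *zojaeravtefu*.

zojaeravtefu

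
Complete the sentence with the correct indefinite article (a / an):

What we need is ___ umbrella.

The indefinite article is chosen by the initial *sound* of the following word, not its spelling.
*umbrella* begins with the sound /ʌ/ (u pronounced /ʌ/) — a vowel sound.
So the article is *an*: What we need is an umbrella.

an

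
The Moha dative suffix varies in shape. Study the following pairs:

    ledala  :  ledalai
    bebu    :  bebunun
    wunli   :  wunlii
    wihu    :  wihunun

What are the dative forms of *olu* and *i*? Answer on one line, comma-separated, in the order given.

The suffix is conditioned by the last vowel: -nun when the last vowel of the stem is a rounded vowel (*bebu*, *wihu*); -i when the last vowel of the stem is an unrounded vowel (*ledala*, *wunli*).
*olu* — last vowel /u/ (a rounded vowel) → -nun → *olunun*.
*i* — last vowel /i/ (an unrounded vowel) → -i → *ii*.

olunun, ii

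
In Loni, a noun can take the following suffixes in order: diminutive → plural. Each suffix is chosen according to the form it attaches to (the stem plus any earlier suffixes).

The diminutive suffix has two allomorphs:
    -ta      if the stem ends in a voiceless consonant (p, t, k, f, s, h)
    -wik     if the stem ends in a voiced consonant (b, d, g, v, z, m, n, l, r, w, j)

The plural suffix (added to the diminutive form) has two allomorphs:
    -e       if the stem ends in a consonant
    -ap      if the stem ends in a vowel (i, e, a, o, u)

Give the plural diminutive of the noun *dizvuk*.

The final consonant of *dizvuk* is /k/, which is voiceless, so the diminutive suffix is -ta, giving *dizvukta*.
The diminutive form *dizvukta*: final sound = /a/, a vowel → -ap → *dizvuktaap*.

dizvuktaap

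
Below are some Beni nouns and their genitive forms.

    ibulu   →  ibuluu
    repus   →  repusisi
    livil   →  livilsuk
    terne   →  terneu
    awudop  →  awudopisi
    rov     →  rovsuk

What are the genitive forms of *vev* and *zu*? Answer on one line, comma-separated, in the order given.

vevsuk, zuu

The suffix is conditioned by the final sound: -isi when the stem ends in a voiceless consonant (*repus*, *awudop*); -suk when the stem ends in a voiced consonant (*livil*, *rov*); -u when the stem ends in a vowel (*ibulu*, *terne*).
The final sound of *vev* is /v/, which is a voiced consonant, so the suffix is -suk, giving *vevsuk*.
Since the final sound of *zu* is /u/ (a vowel), it takes -u, giving *zuu*.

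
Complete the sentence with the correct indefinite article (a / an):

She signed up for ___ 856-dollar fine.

The indefinite article is chosen by the initial *sound* of the following word, not its spelling.
The number *856* is spoken "eight hundred …", beginning with /eɪt/ — a vowel sound.
So the article is *an*: She signed up for an 856-dollar fine.

an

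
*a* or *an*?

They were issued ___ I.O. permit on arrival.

an

The indefinite article is chosen by the initial *sound* of the following word, not its spelling.
The initialism *I.O.* is read letter by letter; the first letter, I, is pronounced /aɪ/, which begins with a vowel sound.
So the article is *an*: They were issued an I.O. permit on arrival.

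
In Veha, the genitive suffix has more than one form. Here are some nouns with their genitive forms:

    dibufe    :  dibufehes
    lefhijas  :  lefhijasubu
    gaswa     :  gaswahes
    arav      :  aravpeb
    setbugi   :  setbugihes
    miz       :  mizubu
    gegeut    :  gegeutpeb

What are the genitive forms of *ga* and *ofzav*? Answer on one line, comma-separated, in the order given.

The alternation tracks the final sound of the stem — -ubu when the stem ends in a sibilant (*lefhijas*, *miz*); -peb when the stem ends in a non-sibilant consonant (*arav*, *gegeut*); -hes when the stem ends in a vowel (*dibufe*, *gaswa*, *setbugi*).
*ga*: final sound = /a/, a vowel → -hes → *gahes*.
*ofzav* — final sound /v/ (a non-sibilant consonant) → -peb → *ofzavpeb*.

gahes, ofzavpeb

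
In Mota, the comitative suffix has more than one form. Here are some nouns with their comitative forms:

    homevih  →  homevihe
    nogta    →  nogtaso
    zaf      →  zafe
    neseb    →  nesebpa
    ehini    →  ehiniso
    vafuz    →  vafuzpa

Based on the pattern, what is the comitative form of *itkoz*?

The alternation tracks the final sound of the stem — -e when the stem ends in a voiceless consonant (*homevih*, *zaf*); -pa when the stem ends in a voiced consonant (*neseb*, *vafuz*); -so when the stem ends in a vowel (*nogta*, *ehini*).
*itkoz* — final sound /z/ (a voiced consonant) → -pa → *itkozpa*.

itkozpa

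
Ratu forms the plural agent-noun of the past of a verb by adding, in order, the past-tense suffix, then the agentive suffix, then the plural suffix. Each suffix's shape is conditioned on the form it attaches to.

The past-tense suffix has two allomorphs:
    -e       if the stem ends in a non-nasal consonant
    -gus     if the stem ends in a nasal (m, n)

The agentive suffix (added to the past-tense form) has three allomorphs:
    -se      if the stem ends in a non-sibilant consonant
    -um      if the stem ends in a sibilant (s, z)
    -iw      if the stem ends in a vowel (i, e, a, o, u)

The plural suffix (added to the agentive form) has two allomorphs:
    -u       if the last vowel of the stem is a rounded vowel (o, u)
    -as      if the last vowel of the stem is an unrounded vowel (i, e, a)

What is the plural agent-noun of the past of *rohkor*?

rohkoreiwas

*rohkor*: final consonant = /r/, non-nasal → -e → *rohkore*.
The past-tense form *rohkore*: final sound = /e/, a vowel → -iw → *rohkoreiw*.
The agentive form *rohkoreiw* — last vowel /i/ (an unrounded vowel) → -as → *rohkoreiwas*.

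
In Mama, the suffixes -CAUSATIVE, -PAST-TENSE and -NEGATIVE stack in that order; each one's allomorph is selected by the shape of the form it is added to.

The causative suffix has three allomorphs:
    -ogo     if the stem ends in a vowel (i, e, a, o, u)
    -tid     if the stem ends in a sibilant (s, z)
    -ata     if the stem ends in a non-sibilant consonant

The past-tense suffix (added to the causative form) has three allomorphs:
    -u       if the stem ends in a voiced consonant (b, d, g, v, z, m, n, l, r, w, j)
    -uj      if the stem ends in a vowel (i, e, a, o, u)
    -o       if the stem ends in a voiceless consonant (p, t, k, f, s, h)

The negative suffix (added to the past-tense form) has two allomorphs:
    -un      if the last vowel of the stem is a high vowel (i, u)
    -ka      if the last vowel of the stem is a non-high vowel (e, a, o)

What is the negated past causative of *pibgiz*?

Since the final sound of *pibgiz* is /z/ (a sibilant), it takes -tid, giving *pibgiztid*.
Since the final sound of the causative form *pibgiztid* is /d/ (a voiced consonant), it takes -u, giving *pibgiztidu*.
The past-tense form *pibgiztidu* — last vowel /u/ (a high vowel) → -un → *pibgiztiduun*.

pibgiztiduun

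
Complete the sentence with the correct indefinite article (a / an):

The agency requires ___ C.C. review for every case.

The indefinite article is chosen by the initial *sound* of the following word, not its spelling.
The initialism *C.C.* is read letter by letter; the first letter, C, is pronounced /siː/, which begins with a consonant sound.
So the article is *a*: The agency requires a C.C. review for every case.

a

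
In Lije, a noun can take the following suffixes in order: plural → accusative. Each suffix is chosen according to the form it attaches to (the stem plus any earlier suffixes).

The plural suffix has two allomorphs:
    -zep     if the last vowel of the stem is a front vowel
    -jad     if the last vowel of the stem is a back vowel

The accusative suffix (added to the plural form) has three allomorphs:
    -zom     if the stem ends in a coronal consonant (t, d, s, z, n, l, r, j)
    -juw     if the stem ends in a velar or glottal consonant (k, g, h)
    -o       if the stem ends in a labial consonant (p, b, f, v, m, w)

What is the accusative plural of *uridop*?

*uridop* — last vowel /o/ (a back vowel) → -jad → *uridopjad*.
The plural form *uridopjad*: final consonant = /d/, coronal → -zom → *uridopjadzom*.

uridopjadzom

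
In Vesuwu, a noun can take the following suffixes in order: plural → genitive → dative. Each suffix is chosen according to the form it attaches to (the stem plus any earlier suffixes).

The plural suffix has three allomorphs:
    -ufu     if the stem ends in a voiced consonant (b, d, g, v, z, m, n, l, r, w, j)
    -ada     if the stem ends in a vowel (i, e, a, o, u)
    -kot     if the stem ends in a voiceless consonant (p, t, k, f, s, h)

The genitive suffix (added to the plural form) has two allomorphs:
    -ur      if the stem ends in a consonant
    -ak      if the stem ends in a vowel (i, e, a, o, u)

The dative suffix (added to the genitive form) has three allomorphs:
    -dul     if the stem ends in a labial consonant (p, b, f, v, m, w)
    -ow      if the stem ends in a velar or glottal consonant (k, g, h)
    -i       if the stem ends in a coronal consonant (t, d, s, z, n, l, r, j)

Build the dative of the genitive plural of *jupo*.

jupoadaakow

Since the final sound of *jupo* is /o/ (a vowel), it takes -ada, giving *jupoada*.
The final sound of the plural form *jupoada* is /a/, which is a vowel, so the genitive suffix is -ak, giving *jupoadaak*.
Since the final consonant of the genitive form *jupoadaak* is /k/ (velar/glottal), it takes -ow, giving *jupoadaakow*.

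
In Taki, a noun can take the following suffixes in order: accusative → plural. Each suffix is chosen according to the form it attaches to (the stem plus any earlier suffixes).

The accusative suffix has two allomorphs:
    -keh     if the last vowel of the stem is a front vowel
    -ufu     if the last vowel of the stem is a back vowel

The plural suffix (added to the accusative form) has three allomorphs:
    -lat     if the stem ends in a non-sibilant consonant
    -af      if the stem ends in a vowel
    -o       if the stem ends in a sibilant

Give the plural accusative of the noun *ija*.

ijaufuaf

*ija* — last vowel /a/ (a back vowel) → -ufu → *ijaufu*.
The accusative form *ijaufu*: final sound = /u/, a vowel → -af → *ijaufuaf*.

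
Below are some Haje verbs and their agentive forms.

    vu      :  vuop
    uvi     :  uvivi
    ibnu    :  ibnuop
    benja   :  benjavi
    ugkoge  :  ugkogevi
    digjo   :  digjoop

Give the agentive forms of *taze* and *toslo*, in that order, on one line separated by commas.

The pattern is rounding harmony: -op when the last vowel of the stem is a rounded vowel (*vu*, *ibnu*, *digjo*); -vi when the last vowel of the stem is an unrounded vowel (*uvi*, *benja*, *ugkoge*).
Since the last vowel of *taze* is /e/ (an unrounded vowel), it takes -vi, giving *tazevi*.
*toslo* — last vowel /o/ (a rounded vowel) → -op → *tosloop*.

tazevi, tosloop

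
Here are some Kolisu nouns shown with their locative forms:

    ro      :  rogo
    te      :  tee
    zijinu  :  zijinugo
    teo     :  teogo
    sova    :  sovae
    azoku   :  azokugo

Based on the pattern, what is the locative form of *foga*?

The pattern is rounding harmony: -go when the last vowel of the stem is a rounded vowel (*ro*, *zijinu*, *teo*, *azoku*); -e when the last vowel of the stem is an unrounded vowel (*te*, *sova*).
Since the last vowel of *foga* is /a/ (an unrounded vowel), it takes -e, giving *fogae*.

fogae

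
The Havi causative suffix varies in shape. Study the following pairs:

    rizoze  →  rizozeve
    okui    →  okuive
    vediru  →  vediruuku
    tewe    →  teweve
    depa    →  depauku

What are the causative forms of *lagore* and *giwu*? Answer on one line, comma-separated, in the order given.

lagoreve, giwuuku

The suffix is conditioned by the last vowel: -ve when the last vowel of the stem is a front vowel (*rizoze*, *okui*, *tewe*); -uku when the last vowel of the stem is a back vowel (*vediru*, *depa*).
*lagore*: last vowel = /e/, a front vowel → -ve → *lagoreve*.
*giwu* — last vowel /u/ (a back vowel) → -uku → *giwuuku*.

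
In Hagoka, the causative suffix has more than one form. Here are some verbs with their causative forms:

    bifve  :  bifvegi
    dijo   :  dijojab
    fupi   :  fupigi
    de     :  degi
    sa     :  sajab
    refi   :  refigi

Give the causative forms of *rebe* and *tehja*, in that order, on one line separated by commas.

rebegi, tehjajab

Looking at the last vowel of each stem: -gi when the last vowel of the stem is a front vowel (*bifve*, *fupi*, *de*, *refi*); -jab when the last vowel of the stem is a back vowel (*dijo*, *sa*).
*rebe*: last vowel = /e/, a front vowel → -gi → *rebegi*.
The last vowel of *tehja* is /a/, which is a back vowel, so the suffix is -jab, giving *tehjajab*.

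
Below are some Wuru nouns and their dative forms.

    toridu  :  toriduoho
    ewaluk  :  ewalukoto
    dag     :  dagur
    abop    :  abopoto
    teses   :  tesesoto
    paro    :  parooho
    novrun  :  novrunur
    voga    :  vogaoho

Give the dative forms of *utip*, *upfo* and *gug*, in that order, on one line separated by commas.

The suffix is conditioned by the final sound: -oto when the stem ends in a voiceless consonant (*ewaluk*, *abop*, *teses*); -ur when the stem ends in a voiced consonant (*dag*, *novrun*); -oho when the stem ends in a vowel (*toridu*, *paro*, *voga*).
*utip* — final sound /p/ (a voiceless consonant) → -oto → *utipoto*.
*upfo* — final sound /o/ (a vowel) → -oho → *upfooho*.
*gug* — final sound /g/ (a voiced consonant) → -ur → *gugur*.

utipoto, upfooho, gugur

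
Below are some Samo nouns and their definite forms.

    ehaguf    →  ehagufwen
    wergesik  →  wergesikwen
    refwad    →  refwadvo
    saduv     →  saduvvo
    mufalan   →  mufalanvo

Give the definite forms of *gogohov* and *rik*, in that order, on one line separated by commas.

gogohovvo, rikwen

The alternation tracks the final consonant of the stem — -wen when the stem ends in a voiceless consonant (*ehaguf*, *wergesik*); -vo when the stem ends in a voiced consonant (*refwad*, *saduv*, *mufalan*).
*gogohov*: final consonant = /v/, voiced → -vo → *gogohovvo*.
The final consonant of *rik* is /k/, which is voiceless, so the suffix is -wen, giving *rikwen*.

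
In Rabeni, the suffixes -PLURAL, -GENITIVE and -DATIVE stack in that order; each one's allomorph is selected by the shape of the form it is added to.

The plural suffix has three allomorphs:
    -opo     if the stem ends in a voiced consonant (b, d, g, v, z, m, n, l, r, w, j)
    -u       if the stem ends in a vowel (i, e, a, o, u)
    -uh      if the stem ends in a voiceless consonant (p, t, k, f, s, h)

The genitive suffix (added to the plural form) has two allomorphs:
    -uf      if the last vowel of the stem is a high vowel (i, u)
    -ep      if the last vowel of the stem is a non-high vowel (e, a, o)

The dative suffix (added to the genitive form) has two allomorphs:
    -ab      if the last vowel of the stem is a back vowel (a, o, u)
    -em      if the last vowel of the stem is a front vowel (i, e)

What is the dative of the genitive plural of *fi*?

fiuufab

Since the final sound of *fi* is /i/ (a vowel), it takes -u, giving *fiu*.
Since the last vowel of the plural form *fiu* is /u/ (a high vowel), it takes -uf, giving *fiuuf*.
The last vowel of the genitive form *fiuuf* is /u/, which is a back vowel, so the dative suffix is -ab, giving *fiuufab*.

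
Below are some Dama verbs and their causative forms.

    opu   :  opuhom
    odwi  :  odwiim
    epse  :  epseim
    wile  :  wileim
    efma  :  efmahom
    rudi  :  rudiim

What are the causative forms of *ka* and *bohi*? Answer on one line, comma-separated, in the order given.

The suffix is conditioned by the last vowel: -im when the last vowel of the stem is a front vowel (*odwi*, *epse*, *wile*, *rudi*); -hom when the last vowel of the stem is a back vowel (*opu*, *efma*).
*ka* — last vowel /a/ (a back vowel) → -hom → *kahom*.
Since the last vowel of *bohi* is /i/ (a front vowel), it takes -im, giving *bohiim*.

kahom, bohiim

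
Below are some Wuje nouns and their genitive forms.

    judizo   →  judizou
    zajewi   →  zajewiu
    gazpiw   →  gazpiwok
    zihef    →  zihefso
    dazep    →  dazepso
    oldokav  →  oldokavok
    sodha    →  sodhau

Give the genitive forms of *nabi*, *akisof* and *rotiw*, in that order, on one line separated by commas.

nabiu, akisofso, rotiwok

Looking at the final sound of each stem: -so when the stem ends in a voiceless consonant (*zihef*, *dazep*); -ok when the stem ends in a voiced consonant (*gazpiw*, *oldokav*); -u when the stem ends in a vowel (*judizo*, *zajewi*, *sodha*).
*nabi* — final sound /i/ (a vowel) → -u → *nabiu*.
*akisof* — final sound /f/ (a voiceless consonant) → -so → *akisofso*.
Since the final sound of *rotiw* is /w/ (a voiced consonant), it takes -ok, giving *rotiwok*.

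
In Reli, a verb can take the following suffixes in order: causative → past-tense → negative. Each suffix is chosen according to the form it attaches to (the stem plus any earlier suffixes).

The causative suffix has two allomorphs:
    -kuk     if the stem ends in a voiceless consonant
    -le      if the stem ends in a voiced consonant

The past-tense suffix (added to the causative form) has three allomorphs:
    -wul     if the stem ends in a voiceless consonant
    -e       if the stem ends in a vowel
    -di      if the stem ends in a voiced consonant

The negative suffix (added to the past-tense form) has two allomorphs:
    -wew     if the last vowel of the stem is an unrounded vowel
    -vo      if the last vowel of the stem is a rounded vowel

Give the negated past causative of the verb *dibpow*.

dibpowleewew

Since the final consonant of *dibpow* is /w/ (voiced), it takes -le, giving *dibpowle*.
The final sound of the causative form *dibpowle* is /e/, which is a vowel, so the past-tense suffix is -e, giving *dibpowlee*.
The last vowel of the past-tense form *dibpowlee* is /e/, which is an unrounded vowel, so the negative suffix is -wew, giving *dibpowleewew*.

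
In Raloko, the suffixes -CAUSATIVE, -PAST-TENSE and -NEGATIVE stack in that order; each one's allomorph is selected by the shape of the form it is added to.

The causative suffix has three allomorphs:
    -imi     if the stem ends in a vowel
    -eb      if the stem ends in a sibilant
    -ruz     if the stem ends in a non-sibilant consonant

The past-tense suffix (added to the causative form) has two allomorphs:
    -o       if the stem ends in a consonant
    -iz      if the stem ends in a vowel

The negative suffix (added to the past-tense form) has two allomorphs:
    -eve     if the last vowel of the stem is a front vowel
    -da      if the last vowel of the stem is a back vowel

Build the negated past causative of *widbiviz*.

The final sound of *widbiviz* is /z/, which is a sibilant, so the causative suffix is -eb, giving *widbivizeb*.
The final sound of the causative form *widbivizeb* is /b/, which is a consonant, so the past-tense suffix is -o, giving *widbivizebo*.
The last vowel of the past-tense form *widbivizebo* is /o/, which is a back vowel, so the negative suffix is -da, giving *widbivizeboda*.

widbivizeboda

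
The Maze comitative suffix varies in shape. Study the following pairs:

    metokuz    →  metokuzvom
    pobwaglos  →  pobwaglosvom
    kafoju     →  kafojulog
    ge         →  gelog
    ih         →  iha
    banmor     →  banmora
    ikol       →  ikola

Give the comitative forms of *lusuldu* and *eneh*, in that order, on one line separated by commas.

lusuldulog, eneha

Looking at the final sound of each stem: -vom when the stem ends in a sibilant (*metokuz*, *pobwaglos*); -a when the stem ends in a non-sibilant consonant (*ih*, *banmor*, *ikol*); -log when the stem ends in a vowel (*kafoju*, *ge*).
*lusuldu* — final sound /u/ (a vowel) → -log → *lusuldulog*.
*eneh*: final sound = /h/, a non-sibilant consonant → -a → *eneha*.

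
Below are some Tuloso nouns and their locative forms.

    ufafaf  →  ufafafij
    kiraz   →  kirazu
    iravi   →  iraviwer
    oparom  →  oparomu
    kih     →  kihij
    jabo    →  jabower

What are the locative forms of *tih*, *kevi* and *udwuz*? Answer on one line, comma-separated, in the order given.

The suffix is conditioned by the final sound: -ij when the stem ends in a voiceless consonant (*ufafaf*, *kih*); -u when the stem ends in a voiced consonant (*kiraz*, *oparom*); -wer when the stem ends in a vowel (*iravi*, *jabo*).
Since the final sound of *tih* is /h/ (a voiceless consonant), it takes -ij, giving *tihij*.
The final sound of *kevi* is /i/, which is a vowel, so the suffix is -wer, giving *keviwer*.
The final sound of *udwuz* is /z/, which is a voiced consonant, so the suffix is -u, giving *udwuzu*.

tihij, keviwer, udwuzu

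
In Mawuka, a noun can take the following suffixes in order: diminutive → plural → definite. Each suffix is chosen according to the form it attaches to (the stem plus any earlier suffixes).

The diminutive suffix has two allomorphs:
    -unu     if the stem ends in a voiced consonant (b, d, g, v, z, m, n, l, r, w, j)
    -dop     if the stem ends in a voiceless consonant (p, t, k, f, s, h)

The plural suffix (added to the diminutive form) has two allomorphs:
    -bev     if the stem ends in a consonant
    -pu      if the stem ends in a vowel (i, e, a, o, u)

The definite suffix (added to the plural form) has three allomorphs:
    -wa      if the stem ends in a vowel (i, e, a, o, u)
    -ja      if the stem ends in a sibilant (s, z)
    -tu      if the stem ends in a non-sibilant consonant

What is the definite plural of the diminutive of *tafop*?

tafopdopbevtu

Since the final consonant of *tafop* is /p/ (voiceless), it takes -dop, giving *tafopdop*.
Since the final sound of the diminutive form *tafopdop* is /p/ (a consonant), it takes -bev, giving *tafopdopbev*.
The final sound of the plural form *tafopdopbev* is /v/, which is a non-sibilant consonant, so the definite suffix is -tu, giving *tafopdopbevtu*.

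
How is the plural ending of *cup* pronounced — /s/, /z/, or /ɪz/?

/s/

The stem *cup* ends in a voiceless non-sibilant consonant.
The plural suffix surfaces as /ɪz/ after sibilants, /s/ after other voiceless consonants, and /z/ after other voiced sounds.
So the plural -s on *cup* is pronounced /s/.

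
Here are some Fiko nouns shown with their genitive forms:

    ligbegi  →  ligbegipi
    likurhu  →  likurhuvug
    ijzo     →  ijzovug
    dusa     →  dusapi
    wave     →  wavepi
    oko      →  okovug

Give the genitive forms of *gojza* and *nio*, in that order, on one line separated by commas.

The pattern is rounding harmony: -vug when the last vowel of the stem is a rounded vowel (*likurhu*, *ijzo*, *oko*); -pi when the last vowel of the stem is an unrounded vowel (*ligbegi*, *dusa*, *wave*).
*gojza* — last vowel /a/ (an unrounded vowel) → -pi → *gojzapi*.
*nio*: last vowel = /o/, a rounded vowel → -vug → *niovug*.

gojzapi, niovug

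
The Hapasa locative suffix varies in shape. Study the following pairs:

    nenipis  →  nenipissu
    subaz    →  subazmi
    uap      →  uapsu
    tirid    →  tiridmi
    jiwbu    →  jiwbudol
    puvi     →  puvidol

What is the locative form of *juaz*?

Looking at the final sound of each stem: -su when the stem ends in a voiceless consonant (*nenipis*, *uap*); -mi when the stem ends in a voiced consonant (*subaz*, *tirid*); -dol when the stem ends in a vowel (*jiwbu*, *puvi*).
*juaz*: final sound = /z/, a voiced consonant → -mi → *juazmi*.

juazmi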